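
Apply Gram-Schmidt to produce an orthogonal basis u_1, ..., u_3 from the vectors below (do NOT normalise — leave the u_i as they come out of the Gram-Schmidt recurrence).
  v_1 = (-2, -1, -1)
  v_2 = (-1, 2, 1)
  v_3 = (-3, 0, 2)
Orthogonal basis:
  u_1 = (-2, -1, -1)
  u_2 = (-4/3, 11/6, 5/6)
  u_3 = (-13/35, -39/35, 13/7)

Apply the Gram-Schmidt recurrence
  u_1 = v_1
  u_i = v_i − Σ_{j<i} ((v_i · u_j) / (u_j · u_j)) · u_j.

Step by step this gives:
  u_1 = (-2, -1, -1)
  u_2 = (-4/3, 11/6, 5/6)
  u_3 = (-13/35, -39/35, 13/7)

Orthogonality check:
  u_2 · u_1 = 0 (should be 0)
  u_3 · u_1 = 0 (should be 0)
  u_3 · u_2 = 0 (should be 0)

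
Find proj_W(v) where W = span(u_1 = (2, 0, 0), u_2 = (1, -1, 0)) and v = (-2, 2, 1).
proj_W(v) = (-2, 2, 0)

Set up U = [u_1 | ... | u_2] ∈ R^(3×2). The projector onto W = col(U) is P = U (U^T U)^(-1) U^T.
Compute U^T U =
  [4, 2]
  [2, 2],
and U^T v = (-4, -4).
Solve U^T U · c = U^T v for the coefficients: c = (0, -2). The projection is proj_W(v) = U c.
Check: (v - proj_W(v)) · u_1 = 0  (should be 0).
Check: (v - proj_W(v)) · u_2 = 0  (should be 0).
Result: proj_W(v) = (-2, 2, 0).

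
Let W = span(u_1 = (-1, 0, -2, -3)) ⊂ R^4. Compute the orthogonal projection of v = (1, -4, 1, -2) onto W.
proj_W(v) = (-3/14, 0, -3/7, -9/14)

Set up U = [u_1 | ... | u_1] ∈ R^(4×1). The projector onto W = col(U) is P = U (U^T U)^(-1) U^T.
Compute U^T U =
  [14],
and U^T v = (3).
Solve U^T U · c = U^T v for the coefficients: c = (3/14). The projection is proj_W(v) = U c.
Check: (v - proj_W(v)) · u_1 = 0  (should be 0).
Result: proj_W(v) = (-3/14, 0, -3/7, -9/14).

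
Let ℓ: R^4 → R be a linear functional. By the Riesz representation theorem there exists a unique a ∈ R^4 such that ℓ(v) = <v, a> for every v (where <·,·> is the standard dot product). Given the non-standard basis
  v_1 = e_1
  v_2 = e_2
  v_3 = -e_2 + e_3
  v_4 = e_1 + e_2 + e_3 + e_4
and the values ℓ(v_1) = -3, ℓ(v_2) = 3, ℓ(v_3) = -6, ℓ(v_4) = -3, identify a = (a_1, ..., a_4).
a = (-3, 3, -3, 0)

Write a = (a_1, ..., a_4) in the standard basis. For each basis vector v_i, ℓ(v_i) = <v_i, a> is a linear equation in the a_j's. Collect the n equations into a matrix system V a = ℓ, where row i of V is v_i (expressed in the standard basis). Since V is invertible (lower-triangular with 1s on the diagonal, up to permutation), solve by back-substitution:
  V =
[[1, 0, 0, 0],
 [0, 1, 0, 0],
 [0, -1, 1, 0],
 [1, 1, 1, 1]]
  V a = (-3, 3, -6, -3)
Solving gives a = (-3, 3, -3, 0).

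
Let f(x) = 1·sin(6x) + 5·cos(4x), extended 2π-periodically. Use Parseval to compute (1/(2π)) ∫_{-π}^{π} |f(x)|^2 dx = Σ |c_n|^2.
Σ |c_n|^2 = 13

Expand |f|^2 and use orthogonality of {sin(nx), cos(mx)} on [-π, π]:
  ∫_{-π}^{π} sin(nx)^2 dx = π, ∫ cos(mx)^2 dx = π, and cross terms integrate to 0.
So ∫_{-π}^{π} f(x)^2 dx = 1^2 · π + 5^2 · π = (1 + 25)π.
Divide by 2π: (1 + 25)/2 = 13.
By Parseval, this equals Σ |c_n|^2.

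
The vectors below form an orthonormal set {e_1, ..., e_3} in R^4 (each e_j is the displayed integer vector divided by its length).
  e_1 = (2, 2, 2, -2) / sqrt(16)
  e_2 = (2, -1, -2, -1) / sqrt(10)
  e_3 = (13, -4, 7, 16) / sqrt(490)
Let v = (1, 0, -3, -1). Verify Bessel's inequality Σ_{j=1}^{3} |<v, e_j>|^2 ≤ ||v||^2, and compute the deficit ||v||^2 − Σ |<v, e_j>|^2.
Σ |<v, e_j>|^2 = 1867/196; ||v||^2 = 11; deficit = 289/196

Write each e_j = u_j / sqrt(<u_j, u_j>) where u_j is the displayed integer vector. Then <v, e_j> = <v, u_j> / sqrt(<u_j, u_j>), so |<v, e_j>|^2 = <v, u_j>^2 / <u_j, u_j>.
Coefficients: <v, e_1> = -2/sqrt(16), <v, e_2> = 9/sqrt(10), <v, e_3> = -24/sqrt(490).
Square and sum: Σ |<v, e_j>|^2 = 1867/196.
Compute ||v||^2 = v·v = 11.
Deficit = 11 − 1867/196 = 289/196 ≥ 0, confirming Bessel's inequality. (The deficit equals ||v − Σ <v,e_j> e_j||^2, the squared distance from v to span{e_j}.)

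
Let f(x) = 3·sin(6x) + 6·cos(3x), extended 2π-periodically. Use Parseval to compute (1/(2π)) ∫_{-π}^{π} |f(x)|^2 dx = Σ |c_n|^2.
Σ |c_n|^2 = 45/2

Expand |f|^2 and use orthogonality of {sin(nx), cos(mx)} on [-π, π]:
  ∫_{-π}^{π} sin(nx)^2 dx = π, ∫ cos(mx)^2 dx = π, and cross terms integrate to 0.
So ∫_{-π}^{π} f(x)^2 dx = 3^2 · π + 6^2 · π = (9 + 36)π.
Divide by 2π: (9 + 36)/2 = 45/2.
By Parseval, this equals Σ |c_n|^2.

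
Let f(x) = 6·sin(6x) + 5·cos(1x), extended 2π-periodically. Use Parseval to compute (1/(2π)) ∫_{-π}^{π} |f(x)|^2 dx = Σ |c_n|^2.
Σ |c_n|^2 = 61/2

Expand |f|^2 and use orthogonality of {sin(nx), cos(mx)} on [-π, π]:
  ∫_{-π}^{π} sin(nx)^2 dx = π, ∫ cos(mx)^2 dx = π, and cross terms integrate to 0.
So ∫_{-π}^{π} f(x)^2 dx = 6^2 · π + 5^2 · π = (36 + 25)π.
Divide by 2π: (36 + 25)/2 = 61/2.
By Parseval, this equals Σ |c_n|^2.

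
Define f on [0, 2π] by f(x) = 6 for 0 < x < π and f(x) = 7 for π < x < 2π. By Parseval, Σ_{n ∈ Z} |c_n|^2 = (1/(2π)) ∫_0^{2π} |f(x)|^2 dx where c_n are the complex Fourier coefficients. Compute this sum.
Σ |c_n|^2 = 85/2

Parseval equates the L^2 energy of f (normalised by 1/(2π)) with the ℓ^2 sum of its Fourier coefficients: (1/(2π)) ∫_0^{2π} |f|^2 = Σ |c_n|^2.
Compute the left side: (1/(2π)) [∫_0^π 6^2 dx + ∫_π^{2π} 7^2 dx] = (1/(2π)) · (36π + 49π) = (36 + 49)/2 = 85/2.
So Σ_{n ∈ Z} |c_n|^2 = 85/2.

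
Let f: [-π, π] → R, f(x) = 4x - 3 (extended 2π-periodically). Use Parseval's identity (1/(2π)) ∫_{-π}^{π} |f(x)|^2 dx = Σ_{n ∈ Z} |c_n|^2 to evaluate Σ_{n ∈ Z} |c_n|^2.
Σ |c_n|^2 = 16π^2/3 + 9

Expand and integrate term by term over [-π, π]:
  ∫ (4x)^2 dx = 16·(2π^3/3); ∫ 2·4·(-3)·x dx = 0 (odd integrand); ∫ (-3)^2 dx = 9·2π.
So (1/(2π)) ∫_{-π}^{π} (4x - 3)^2 dx = 16π^2/3 + 9 = 16π^2/3 + 9.
Parseval ⇒ Σ |c_n|^2 = 16π^2/3 + 9.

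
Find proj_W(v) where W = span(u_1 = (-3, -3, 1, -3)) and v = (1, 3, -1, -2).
proj_W(v) = (3/4, 3/4, -1/4, 3/4)

Set up U = [u_1 | ... | u_1] ∈ R^(4×1). The projector onto W = col(U) is P = U (U^T U)^(-1) U^T.
Compute U^T U =
  [28],
and U^T v = (-7).
Solve U^T U · c = U^T v for the coefficients: c = (-1/4). The projection is proj_W(v) = U c.
Check: (v - proj_W(v)) · u_1 = 0  (should be 0).
Result: proj_W(v) = (3/4, 3/4, -1/4, 3/4).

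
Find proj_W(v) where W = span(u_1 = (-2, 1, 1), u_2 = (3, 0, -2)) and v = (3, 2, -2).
proj_W(v) = (19/7, 13/7, -17/7)

Set up U = [u_1 | ... | u_2] ∈ R^(3×2). The projector onto W = col(U) is P = U (U^T U)^(-1) U^T.
Compute U^T U =
  [6, -8]
  [-8, 13],
and U^T v = (-6, 13).
Solve U^T U · c = U^T v for the coefficients: c = (13/7, 15/7). The projection is proj_W(v) = U c.
Check: (v - proj_W(v)) · u_1 = 0  (should be 0).
Check: (v - proj_W(v)) · u_2 = 0  (should be 0).
Result: proj_W(v) = (19/7, 13/7, -17/7).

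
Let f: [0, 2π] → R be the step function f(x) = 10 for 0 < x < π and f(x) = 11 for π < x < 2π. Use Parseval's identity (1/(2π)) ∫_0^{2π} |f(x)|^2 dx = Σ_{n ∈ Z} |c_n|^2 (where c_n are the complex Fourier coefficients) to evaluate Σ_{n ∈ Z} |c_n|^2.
Σ |c_n|^2 = 221/2

Parseval equates the L^2 energy of f (normalised by 1/(2π)) with the ℓ^2 sum of its Fourier coefficients: (1/(2π)) ∫_0^{2π} |f|^2 = Σ |c_n|^2.
Compute the left side: (1/(2π)) [∫_0^π 10^2 dx + ∫_π^{2π} 11^2 dx] = (1/(2π)) · (100π + 121π) = (100 + 121)/2 = 221/2.
So Σ_{n ∈ Z} |c_n|^2 = 221/2.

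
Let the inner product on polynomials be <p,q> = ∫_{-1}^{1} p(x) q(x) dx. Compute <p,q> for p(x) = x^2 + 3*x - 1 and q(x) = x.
<p,q> = 2

Expand the product: p(x)·q(x) = x^3 + 3*x^2 - x.
∫_{-1}^{1} of each monomial x^k gives [2/(k+1) if k even, 0 if k odd]. Integrating term-by-term (or equivalently evaluating the antiderivative F(x) = x^4/4 + x^3 - x^2/2 at the endpoints):
  F(1) − F(−1) = 3/4 − (-5/4) = 2.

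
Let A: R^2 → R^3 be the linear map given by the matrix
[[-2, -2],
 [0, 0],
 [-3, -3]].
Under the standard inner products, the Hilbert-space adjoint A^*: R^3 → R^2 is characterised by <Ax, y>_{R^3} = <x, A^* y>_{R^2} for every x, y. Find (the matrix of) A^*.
A^* = A^T =
[[-2, 0, -3],
 [-2, 0, -3]]

For real matrices with standard dot products, the defining identity <Ax, y> = <x, A^* y> gives (Ax)^T y = x^T (A^*) y, i.e. x^T A^T y = x^T (A^*) y. Since this holds for all x, y, we must have A^* = A^T. Therefore
A^* =
[[-2, 0, -3],
 [-2, 0, -3]].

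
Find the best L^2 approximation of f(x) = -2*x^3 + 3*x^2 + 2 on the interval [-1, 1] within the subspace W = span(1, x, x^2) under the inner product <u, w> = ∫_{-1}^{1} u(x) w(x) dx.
g(x) = 3*x^2 - 6*x/5 + 2

The best approximation g ∈ W is the orthogonal projection of f onto W. Writing g = a_0 + a_1 x + a_2 x^2, the coefficients solve the normal equations G · a = b where
  G_{ij} = <φ_i, φ_j> and b_i = <f, φ_i>, with φ_0 = 1, φ_1 = x, φ_2 = x^2.
G =
  [2, 0, 2/3]
  [0, 2/3, 0]
  [2/3, 0, 2/5],
b = (6, -4/5, 38/15).
Solving gives a_0 = 2, a_1 = -6/5, a_2 = 3, so
  g(x) = 3*x^2 - 6*x/5 + 2.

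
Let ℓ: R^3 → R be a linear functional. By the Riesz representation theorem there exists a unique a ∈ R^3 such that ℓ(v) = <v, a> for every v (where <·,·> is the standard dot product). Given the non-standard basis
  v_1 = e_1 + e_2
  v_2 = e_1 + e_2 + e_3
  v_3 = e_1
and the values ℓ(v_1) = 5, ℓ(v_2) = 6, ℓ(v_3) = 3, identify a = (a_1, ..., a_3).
a = (3, 2, 1)

Write a = (a_1, ..., a_3) in the standard basis. For each basis vector v_i, ℓ(v_i) = <v_i, a> is a linear equation in the a_j's. Collect the n equations into a matrix system V a = ℓ, where row i of V is v_i (expressed in the standard basis). Since V is invertible (lower-triangular with 1s on the diagonal, up to permutation), solve by back-substitution:
  V =
[[1, 1, 0],
 [1, 1, 1],
 [1, 0, 0]]
  V a = (5, 6, 3)
Solving gives a = (3, 2, 1).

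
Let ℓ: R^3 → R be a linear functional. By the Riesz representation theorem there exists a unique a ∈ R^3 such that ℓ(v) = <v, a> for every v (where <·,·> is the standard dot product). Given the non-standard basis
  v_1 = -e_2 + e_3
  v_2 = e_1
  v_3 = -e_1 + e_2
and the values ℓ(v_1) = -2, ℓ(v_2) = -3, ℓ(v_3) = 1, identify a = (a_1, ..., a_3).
a = (-3, -2, -4)

Write a = (a_1, ..., a_3) in the standard basis. For each basis vector v_i, ℓ(v_i) = <v_i, a> is a linear equation in the a_j's. Collect the n equations into a matrix system V a = ℓ, where row i of V is v_i (expressed in the standard basis). Since V is invertible (lower-triangular with 1s on the diagonal, up to permutation), solve by back-substitution:
  V =
[[0, -1, 1],
 [1, 0, 0],
 [-1, 1, 0]]
  V a = (-2, -3, 1)
Solving gives a = (-3, -2, -4).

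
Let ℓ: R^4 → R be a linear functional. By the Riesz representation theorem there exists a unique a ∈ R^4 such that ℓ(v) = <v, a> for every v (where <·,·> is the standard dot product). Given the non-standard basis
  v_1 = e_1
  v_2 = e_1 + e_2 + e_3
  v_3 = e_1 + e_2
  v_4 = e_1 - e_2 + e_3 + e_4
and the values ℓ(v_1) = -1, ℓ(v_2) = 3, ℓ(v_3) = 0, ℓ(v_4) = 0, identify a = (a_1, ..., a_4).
a = (-1, 1, 3, -1)

Write a = (a_1, ..., a_4) in the standard basis. For each basis vector v_i, ℓ(v_i) = <v_i, a> is a linear equation in the a_j's. Collect the n equations into a matrix system V a = ℓ, where row i of V is v_i (expressed in the standard basis). Since V is invertible (lower-triangular with 1s on the diagonal, up to permutation), solve by back-substitution:
  V =
[[1, 0, 0, 0],
 [1, 1, 1, 0],
 [1, 1, 0, 0],
 [1, -1, 1, 1]]
  V a = (-1, 3, 0, 0)
Solving gives a = (-1, 1, 3, -1).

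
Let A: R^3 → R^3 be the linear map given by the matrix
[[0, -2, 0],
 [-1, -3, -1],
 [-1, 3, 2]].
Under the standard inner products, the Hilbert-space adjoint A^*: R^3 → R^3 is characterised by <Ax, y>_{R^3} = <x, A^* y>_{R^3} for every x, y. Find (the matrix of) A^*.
A^* = A^T =
[[0, -1, -1],
 [-2, -3, 3],
 [0, -1, 2]]

For real matrices with standard dot products, the defining identity <Ax, y> = <x, A^* y> gives (Ax)^T y = x^T (A^*) y, i.e. x^T A^T y = x^T (A^*) y. Since this holds for all x, y, we must have A^* = A^T. Therefore
A^* =
[[0, -1, -1],
 [-2, -3, 3],
 [0, -1, 2]].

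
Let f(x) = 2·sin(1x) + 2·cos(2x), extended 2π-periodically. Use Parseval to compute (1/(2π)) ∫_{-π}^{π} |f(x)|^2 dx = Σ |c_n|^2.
Σ |c_n|^2 = 4

Expand |f|^2 and use orthogonality of {sin(nx), cos(mx)} on [-π, π]:
  ∫_{-π}^{π} sin(nx)^2 dx = π, ∫ cos(mx)^2 dx = π, and cross terms integrate to 0.
So ∫_{-π}^{π} f(x)^2 dx = 2^2 · π + 2^2 · π = (4 + 4)π.
Divide by 2π: (4 + 4)/2 = 4.
By Parseval, this equals Σ |c_n|^2.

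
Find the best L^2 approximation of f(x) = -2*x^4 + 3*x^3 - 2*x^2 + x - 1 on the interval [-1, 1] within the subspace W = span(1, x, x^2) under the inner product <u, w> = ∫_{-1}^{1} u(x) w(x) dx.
g(x) = -26*x^2/7 + 14*x/5 - 29/35

The best approximation g ∈ W is the orthogonal projection of f onto W. Writing g = a_0 + a_1 x + a_2 x^2, the coefficients solve the normal equations G · a = b where
  G_{ij} = <φ_i, φ_j> and b_i = <f, φ_i>, with φ_0 = 1, φ_1 = x, φ_2 = x^2.
G =
  [2, 0, 2/3]
  [0, 2/3, 0]
  [2/3, 0, 2/5],
b = (-62/15, 28/15, -214/105).
Solving gives a_0 = -29/35, a_1 = 14/5, a_2 = -26/7, so
  g(x) = -26*x^2/7 + 14*x/5 - 29/35.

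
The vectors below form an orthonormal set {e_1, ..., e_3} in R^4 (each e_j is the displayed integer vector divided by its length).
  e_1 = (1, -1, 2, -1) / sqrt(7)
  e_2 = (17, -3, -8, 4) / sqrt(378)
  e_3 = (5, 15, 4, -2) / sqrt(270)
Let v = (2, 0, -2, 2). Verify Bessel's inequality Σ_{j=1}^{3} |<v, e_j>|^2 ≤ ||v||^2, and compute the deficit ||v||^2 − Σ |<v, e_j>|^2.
Σ |<v, e_j>|^2 = 56/5; ||v||^2 = 12; deficit = 4/5

Write each e_j = u_j / sqrt(<u_j, u_j>) where u_j is the displayed integer vector. Then <v, e_j> = <v, u_j> / sqrt(<u_j, u_j>), so |<v, e_j>|^2 = <v, u_j>^2 / <u_j, u_j>.
Coefficients: <v, e_1> = -4/sqrt(7), <v, e_2> = 58/sqrt(378), <v, e_3> = -2/sqrt(270).
Square and sum: Σ |<v, e_j>|^2 = 56/5.
Compute ||v||^2 = v·v = 12.
Deficit = 12 − 56/5 = 4/5 ≥ 0, confirming Bessel's inequality. (The deficit equals ||v − Σ <v,e_j> e_j||^2, the squared distance from v to span{e_j}.)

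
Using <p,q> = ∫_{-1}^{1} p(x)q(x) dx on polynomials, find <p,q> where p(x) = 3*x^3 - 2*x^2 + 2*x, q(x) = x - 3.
<p,q> = 98/15

Expand the product: p(x)·q(x) = 3*x^4 - 11*x^3 + 8*x^2 - 6*x.
∫_{-1}^{1} of each monomial x^k gives [2/(k+1) if k even, 0 if k odd]. Integrating term-by-term (or equivalently evaluating the antiderivative F(x) = 3*x^5/5 - 11*x^4/4 + 8*x^3/3 - 3*x^2 at the endpoints):
  F(1) − F(−1) = -149/60 − (-541/60) = 98/15.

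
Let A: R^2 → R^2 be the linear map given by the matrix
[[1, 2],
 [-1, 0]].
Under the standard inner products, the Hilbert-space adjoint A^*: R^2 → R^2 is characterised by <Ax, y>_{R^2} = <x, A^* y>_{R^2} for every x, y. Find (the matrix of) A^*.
A^* = A^T =
[[1, -1],
 [2, 0]]

For real matrices with standard dot products, the defining identity <Ax, y> = <x, A^* y> gives (Ax)^T y = x^T (A^*) y, i.e. x^T A^T y = x^T (A^*) y. Since this holds for all x, y, we must have A^* = A^T. Therefore
A^* =
[[1, -1],
 [2, 0]].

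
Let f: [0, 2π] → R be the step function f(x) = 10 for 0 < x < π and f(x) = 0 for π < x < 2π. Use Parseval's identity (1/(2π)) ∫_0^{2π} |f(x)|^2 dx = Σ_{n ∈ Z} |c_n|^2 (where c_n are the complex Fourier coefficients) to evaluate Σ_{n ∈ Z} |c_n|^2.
Σ |c_n|^2 = 50

Parseval equates the L^2 energy of f (normalised by 1/(2π)) with the ℓ^2 sum of its Fourier coefficients: (1/(2π)) ∫_0^{2π} |f|^2 = Σ |c_n|^2.
Compute the left side: (1/(2π)) [∫_0^π 10^2 dx + ∫_π^{2π} 0^2 dx] = (1/(2π)) · (100π + 0π) = (100 + 0)/2 = 50.
So Σ_{n ∈ Z} |c_n|^2 = 50.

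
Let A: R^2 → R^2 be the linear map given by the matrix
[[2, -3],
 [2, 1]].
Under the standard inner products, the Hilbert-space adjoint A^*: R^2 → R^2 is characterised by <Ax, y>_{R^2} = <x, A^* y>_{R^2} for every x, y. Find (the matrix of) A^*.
A^* = A^T =
[[2, 2],
 [-3, 1]]

For real matrices with standard dot products, the defining identity <Ax, y> = <x, A^* y> gives (Ax)^T y = x^T (A^*) y, i.e. x^T A^T y = x^T (A^*) y. Since this holds for all x, y, we must have A^* = A^T. Therefore
A^* =
[[2, 2],
 [-3, 1]].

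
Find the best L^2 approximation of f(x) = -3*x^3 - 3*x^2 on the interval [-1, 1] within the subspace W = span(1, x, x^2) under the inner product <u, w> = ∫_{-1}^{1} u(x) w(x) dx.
g(x) = -3*x^2 - 9*x/5

The best approximation g ∈ W is the orthogonal projection of f onto W. Writing g = a_0 + a_1 x + a_2 x^2, the coefficients solve the normal equations G · a = b where
  G_{ij} = <φ_i, φ_j> and b_i = <f, φ_i>, with φ_0 = 1, φ_1 = x, φ_2 = x^2.
G =
  [2, 0, 2/3]
  [0, 2/3, 0]
  [2/3, 0, 2/5],
b = (-2, -6/5, -6/5).
Solving gives a_0 = 0, a_1 = -9/5, a_2 = -3, so
  g(x) = -3*x^2 - 9*x/5.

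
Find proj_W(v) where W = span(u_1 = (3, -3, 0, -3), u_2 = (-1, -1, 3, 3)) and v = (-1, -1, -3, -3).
proj_W(v) = (1, 9/17, -39/17, -43/17)

Set up U = [u_1 | ... | u_2] ∈ R^(4×2). The projector onto W = col(U) is P = U (U^T U)^(-1) U^T.
Compute U^T U =
  [27, -9]
  [-9, 20],
and U^T v = (9, -16).
Solve U^T U · c = U^T v for the coefficients: c = (4/51, -13/17). The projection is proj_W(v) = U c.
Check: (v - proj_W(v)) · u_1 = 0  (should be 0).
Check: (v - proj_W(v)) · u_2 = 0  (should be 0).
Result: proj_W(v) = (1, 9/17, -39/17, -43/17).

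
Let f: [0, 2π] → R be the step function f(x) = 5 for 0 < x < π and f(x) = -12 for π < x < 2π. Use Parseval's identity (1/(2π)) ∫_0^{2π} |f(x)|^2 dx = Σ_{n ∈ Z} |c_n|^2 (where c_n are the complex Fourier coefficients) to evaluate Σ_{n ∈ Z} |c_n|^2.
Σ |c_n|^2 = 169/2

Parseval equates the L^2 energy of f (normalised by 1/(2π)) with the ℓ^2 sum of its Fourier coefficients: (1/(2π)) ∫_0^{2π} |f|^2 = Σ |c_n|^2.
Compute the left side: (1/(2π)) [∫_0^π 5^2 dx + ∫_π^{2π} (-12)^2 dx] = (1/(2π)) · (25π + 144π) = (25 + 144)/2 = 169/2.
So Σ_{n ∈ Z} |c_n|^2 = 169/2.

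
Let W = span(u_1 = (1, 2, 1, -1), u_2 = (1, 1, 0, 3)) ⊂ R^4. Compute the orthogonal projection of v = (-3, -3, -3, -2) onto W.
proj_W(v) = (-194/77, -304/77, -10/7, -142/77)

Set up U = [u_1 | ... | u_2] ∈ R^(4×2). The projector onto W = col(U) is P = U (U^T U)^(-1) U^T.
Compute U^T U =
  [7, 0]
  [0, 11],
and U^T v = (-10, -12).
Solve U^T U · c = U^T v for the coefficients: c = (-10/7, -12/11). The projection is proj_W(v) = U c.
Check: (v - proj_W(v)) · u_1 = 0  (should be 0).
Check: (v - proj_W(v)) · u_2 = 0  (should be 0).
Result: proj_W(v) = (-194/77, -304/77, -10/7, -142/77).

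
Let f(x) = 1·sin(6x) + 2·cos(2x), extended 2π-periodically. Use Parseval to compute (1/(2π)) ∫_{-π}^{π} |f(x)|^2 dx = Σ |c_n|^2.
Σ |c_n|^2 = 5/2

Expand |f|^2 and use orthogonality of {sin(nx), cos(mx)} on [-π, π]:
  ∫_{-π}^{π} sin(nx)^2 dx = π, ∫ cos(mx)^2 dx = π, and cross terms integrate to 0.
So ∫_{-π}^{π} f(x)^2 dx = 1^2 · π + 2^2 · π = (1 + 4)π.
Divide by 2π: (1 + 4)/2 = 5/2.
By Parseval, this equals Σ |c_n|^2.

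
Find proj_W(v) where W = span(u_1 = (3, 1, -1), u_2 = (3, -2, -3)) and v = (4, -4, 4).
proj_W(v) = (84/71, -44/71, -76/71)

Set up U = [u_1 | ... | u_2] ∈ R^(3×2). The projector onto W = col(U) is P = U (U^T U)^(-1) U^T.
Compute U^T U =
  [11, 10]
  [10, 22],
and U^T v = (4, 8).
Solve U^T U · c = U^T v for the coefficients: c = (4/71, 24/71). The projection is proj_W(v) = U c.
Check: (v - proj_W(v)) · u_1 = 0  (should be 0).
Check: (v - proj_W(v)) · u_2 = 0  (should be 0).
Result: proj_W(v) = (84/71, -44/71, -76/71).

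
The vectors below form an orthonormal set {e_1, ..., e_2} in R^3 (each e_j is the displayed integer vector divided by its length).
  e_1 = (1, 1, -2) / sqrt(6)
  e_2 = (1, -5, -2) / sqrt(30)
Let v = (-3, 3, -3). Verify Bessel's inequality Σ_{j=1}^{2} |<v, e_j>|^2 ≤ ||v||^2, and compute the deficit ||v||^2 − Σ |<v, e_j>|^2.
Σ |<v, e_j>|^2 = 54/5; ||v||^2 = 27; deficit = 81/5

Write each e_j = u_j / sqrt(<u_j, u_j>) where u_j is the displayed integer vector. Then <v, e_j> = <v, u_j> / sqrt(<u_j, u_j>), so |<v, e_j>|^2 = <v, u_j>^2 / <u_j, u_j>.
Coefficients: <v, e_1> = 6/sqrt(6), <v, e_2> = -12/sqrt(30).
Square and sum: Σ |<v, e_j>|^2 = 54/5.
Compute ||v||^2 = v·v = 27.
Deficit = 27 − 54/5 = 81/5 ≥ 0, confirming Bessel's inequality. (The deficit equals ||v − Σ <v,e_j> e_j||^2, the squared distance from v to span{e_j}.)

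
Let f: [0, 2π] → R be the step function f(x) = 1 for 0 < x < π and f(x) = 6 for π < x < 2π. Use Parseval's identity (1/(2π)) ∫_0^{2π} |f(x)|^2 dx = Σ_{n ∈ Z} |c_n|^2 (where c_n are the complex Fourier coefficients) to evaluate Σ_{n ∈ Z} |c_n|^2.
Σ |c_n|^2 = 37/2

Parseval equates the L^2 energy of f (normalised by 1/(2π)) with the ℓ^2 sum of its Fourier coefficients: (1/(2π)) ∫_0^{2π} |f|^2 = Σ |c_n|^2.
Compute the left side: (1/(2π)) [∫_0^π 1^2 dx + ∫_π^{2π} 6^2 dx] = (1/(2π)) · (1π + 36π) = (1 + 36)/2 = 37/2.
So Σ_{n ∈ Z} |c_n|^2 = 37/2.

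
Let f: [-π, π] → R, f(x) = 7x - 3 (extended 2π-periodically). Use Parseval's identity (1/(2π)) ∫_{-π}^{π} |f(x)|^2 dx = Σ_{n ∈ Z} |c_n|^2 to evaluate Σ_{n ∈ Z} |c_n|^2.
Σ |c_n|^2 = 49π^2/3 + 9

Expand and integrate term by term over [-π, π]:
  ∫ (7x)^2 dx = 49·(2π^3/3); ∫ 2·7·(-3)·x dx = 0 (odd integrand); ∫ (-3)^2 dx = 9·2π.
So (1/(2π)) ∫_{-π}^{π} (7x - 3)^2 dx = 49π^2/3 + 9 = 49π^2/3 + 9.
Parseval ⇒ Σ |c_n|^2 = 49π^2/3 + 9.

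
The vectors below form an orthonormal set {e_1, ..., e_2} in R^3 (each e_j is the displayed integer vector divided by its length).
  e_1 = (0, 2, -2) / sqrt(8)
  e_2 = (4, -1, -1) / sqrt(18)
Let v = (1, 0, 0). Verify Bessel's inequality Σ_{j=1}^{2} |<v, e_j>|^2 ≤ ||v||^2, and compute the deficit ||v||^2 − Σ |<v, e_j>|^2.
Σ |<v, e_j>|^2 = 8/9; ||v||^2 = 1; deficit = 1/9

Write each e_j = u_j / sqrt(<u_j, u_j>) where u_j is the displayed integer vector. Then <v, e_j> = <v, u_j> / sqrt(<u_j, u_j>), so |<v, e_j>|^2 = <v, u_j>^2 / <u_j, u_j>.
Coefficients: <v, e_1> = 0/sqrt(8), <v, e_2> = 4/sqrt(18).
Square and sum: Σ |<v, e_j>|^2 = 8/9.
Compute ||v||^2 = v·v = 1.
Deficit = 1 − 8/9 = 1/9 ≥ 0, confirming Bessel's inequality. (The deficit equals ||v − Σ <v,e_j> e_j||^2, the squared distance from v to span{e_j}.)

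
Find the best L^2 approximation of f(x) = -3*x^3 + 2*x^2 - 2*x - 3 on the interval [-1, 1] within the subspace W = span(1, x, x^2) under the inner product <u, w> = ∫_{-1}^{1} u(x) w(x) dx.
g(x) = 2*x^2 - 19*x/5 - 3

The best approximation g ∈ W is the orthogonal projection of f onto W. Writing g = a_0 + a_1 x + a_2 x^2, the coefficients solve the normal equations G · a = b where
  G_{ij} = <φ_i, φ_j> and b_i = <f, φ_i>, with φ_0 = 1, φ_1 = x, φ_2 = x^2.
G =
  [2, 0, 2/3]
  [0, 2/3, 0]
  [2/3, 0, 2/5],
b = (-14/3, -38/15, -6/5).
Solving gives a_0 = -3, a_1 = -19/5, a_2 = 2, so
  g(x) = 2*x^2 - 19*x/5 - 3.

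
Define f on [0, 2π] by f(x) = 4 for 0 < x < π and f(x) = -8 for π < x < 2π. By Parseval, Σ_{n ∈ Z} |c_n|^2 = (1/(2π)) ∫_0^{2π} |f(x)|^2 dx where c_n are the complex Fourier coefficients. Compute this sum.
Σ |c_n|^2 = 40

Parseval equates the L^2 energy of f (normalised by 1/(2π)) with the ℓ^2 sum of its Fourier coefficients: (1/(2π)) ∫_0^{2π} |f|^2 = Σ |c_n|^2.
Compute the left side: (1/(2π)) [∫_0^π 4^2 dx + ∫_π^{2π} (-8)^2 dx] = (1/(2π)) · (16π + 64π) = (16 + 64)/2 = 40.
So Σ_{n ∈ Z} |c_n|^2 = 40.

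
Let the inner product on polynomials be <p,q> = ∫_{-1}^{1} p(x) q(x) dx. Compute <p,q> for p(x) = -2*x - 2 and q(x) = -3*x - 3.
<p,q> = 16

Expand the product: p(x)·q(x) = 6*x^2 + 12*x + 6.
∫_{-1}^{1} of each monomial x^k gives [2/(k+1) if k even, 0 if k odd]. Integrating term-by-term (or equivalently evaluating the antiderivative F(x) = 2*x^3 + 6*x^2 + 6*x at the endpoints):
  F(1) − F(−1) = 14 − (-2) = 16.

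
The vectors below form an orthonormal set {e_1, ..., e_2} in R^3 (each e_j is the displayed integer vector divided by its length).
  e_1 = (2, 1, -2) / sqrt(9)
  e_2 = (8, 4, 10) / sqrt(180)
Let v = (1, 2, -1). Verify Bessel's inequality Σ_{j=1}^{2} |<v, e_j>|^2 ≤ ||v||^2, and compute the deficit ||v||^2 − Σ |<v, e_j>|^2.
Σ |<v, e_j>|^2 = 21/5; ||v||^2 = 6; deficit = 9/5

Write each e_j = u_j / sqrt(<u_j, u_j>) where u_j is the displayed integer vector. Then <v, e_j> = <v, u_j> / sqrt(<u_j, u_j>), so |<v, e_j>|^2 = <v, u_j>^2 / <u_j, u_j>.
Coefficients: <v, e_1> = 6/sqrt(9), <v, e_2> = 6/sqrt(180).
Square and sum: Σ |<v, e_j>|^2 = 21/5.
Compute ||v||^2 = v·v = 6.
Deficit = 6 − 21/5 = 9/5 ≥ 0, confirming Bessel's inequality. (The deficit equals ||v − Σ <v,e_j> e_j||^2, the squared distance from v to span{e_j}.)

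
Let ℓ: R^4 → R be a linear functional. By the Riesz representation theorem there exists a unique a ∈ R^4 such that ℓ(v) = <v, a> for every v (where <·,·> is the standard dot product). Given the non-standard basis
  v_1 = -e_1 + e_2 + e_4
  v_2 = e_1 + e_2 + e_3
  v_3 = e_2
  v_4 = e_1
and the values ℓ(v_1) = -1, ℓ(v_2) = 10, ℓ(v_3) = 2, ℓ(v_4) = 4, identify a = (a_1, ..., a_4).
a = (4, 2, 4, 1)

Write a = (a_1, ..., a_4) in the standard basis. For each basis vector v_i, ℓ(v_i) = <v_i, a> is a linear equation in the a_j's. Collect the n equations into a matrix system V a = ℓ, where row i of V is v_i (expressed in the standard basis). Since V is invertible (lower-triangular with 1s on the diagonal, up to permutation), solve by back-substitution:
  V =
[[-1, 1, 0, 1],
 [1, 1, 1, 0],
 [0, 1, 0, 0],
 [1, 0, 0, 0]]
  V a = (-1, 10, 2, 4)
Solving gives a = (4, 2, 4, 1).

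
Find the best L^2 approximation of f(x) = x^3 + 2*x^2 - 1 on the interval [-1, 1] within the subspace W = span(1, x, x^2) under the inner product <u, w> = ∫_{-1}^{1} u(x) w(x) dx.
g(x) = 2*x^2 + 3*x/5 - 1

The best approximation g ∈ W is the orthogonal projection of f onto W. Writing g = a_0 + a_1 x + a_2 x^2, the coefficients solve the normal equations G · a = b where
  G_{ij} = <φ_i, φ_j> and b_i = <f, φ_i>, with φ_0 = 1, φ_1 = x, φ_2 = x^2.
G =
  [2, 0, 2/3]
  [0, 2/3, 0]
  [2/3, 0, 2/5],
b = (-2/3, 2/5, 2/15).
Solving gives a_0 = -1, a_1 = 3/5, a_2 = 2, so
  g(x) = 2*x^2 + 3*x/5 - 1.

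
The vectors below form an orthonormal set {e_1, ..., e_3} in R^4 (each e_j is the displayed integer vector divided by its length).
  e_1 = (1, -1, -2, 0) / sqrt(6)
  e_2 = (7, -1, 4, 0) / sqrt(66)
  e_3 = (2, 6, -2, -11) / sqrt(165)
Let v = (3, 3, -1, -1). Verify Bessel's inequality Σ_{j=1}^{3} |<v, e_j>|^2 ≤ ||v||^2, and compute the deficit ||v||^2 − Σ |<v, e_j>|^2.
Σ |<v, e_j>|^2 = 179/15; ||v||^2 = 20; deficit = 121/15

Write each e_j = u_j / sqrt(<u_j, u_j>) where u_j is the displayed integer vector. Then <v, e_j> = <v, u_j> / sqrt(<u_j, u_j>), so |<v, e_j>|^2 = <v, u_j>^2 / <u_j, u_j>.
Coefficients: <v, e_1> = 2/sqrt(6), <v, e_2> = 14/sqrt(66), <v, e_3> = 37/sqrt(165).
Square and sum: Σ |<v, e_j>|^2 = 179/15.
Compute ||v||^2 = v·v = 20.
Deficit = 20 − 179/15 = 121/15 ≥ 0, confirming Bessel's inequality. (The deficit equals ||v − Σ <v,e_j> e_j||^2, the squared distance from v to span{e_j}.)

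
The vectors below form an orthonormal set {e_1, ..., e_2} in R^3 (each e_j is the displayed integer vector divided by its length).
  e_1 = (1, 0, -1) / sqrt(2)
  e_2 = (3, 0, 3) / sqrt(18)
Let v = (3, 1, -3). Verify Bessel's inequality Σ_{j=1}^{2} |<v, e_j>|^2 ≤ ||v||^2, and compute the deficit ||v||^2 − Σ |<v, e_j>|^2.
Σ |<v, e_j>|^2 = 18; ||v||^2 = 19; deficit = 1

Write each e_j = u_j / sqrt(<u_j, u_j>) where u_j is the displayed integer vector. Then <v, e_j> = <v, u_j> / sqrt(<u_j, u_j>), so |<v, e_j>|^2 = <v, u_j>^2 / <u_j, u_j>.
Coefficients: <v, e_1> = 6/sqrt(2), <v, e_2> = 0/sqrt(18).
Square and sum: Σ |<v, e_j>|^2 = 18.
Compute ||v||^2 = v·v = 19.
Deficit = 19 − 18 = 1 ≥ 0, confirming Bessel's inequality. (The deficit equals ||v − Σ <v,e_j> e_j||^2, the squared distance from v to span{e_j}.)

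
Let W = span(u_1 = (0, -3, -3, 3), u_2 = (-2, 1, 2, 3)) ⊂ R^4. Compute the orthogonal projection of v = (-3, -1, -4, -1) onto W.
proj_W(v) = (2/3, -5/3, -2, 1/3)

Set up U = [u_1 | ... | u_2] ∈ R^(4×2). The projector onto W = col(U) is P = U (U^T U)^(-1) U^T.
Compute U^T U =
  [27, 0]
  [0, 18],
and U^T v = (12, -6).
Solve U^T U · c = U^T v for the coefficients: c = (4/9, -1/3). The projection is proj_W(v) = U c.
Check: (v - proj_W(v)) · u_1 = 0  (should be 0).
Check: (v - proj_W(v)) · u_2 = 0  (should be 0).
Result: proj_W(v) = (2/3, -5/3, -2, 1/3).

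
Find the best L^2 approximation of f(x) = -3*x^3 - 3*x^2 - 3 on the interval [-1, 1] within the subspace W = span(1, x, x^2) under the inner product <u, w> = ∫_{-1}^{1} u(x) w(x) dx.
g(x) = -3*x^2 - 9*x/5 - 3

The best approximation g ∈ W is the orthogonal projection of f onto W. Writing g = a_0 + a_1 x + a_2 x^2, the coefficients solve the normal equations G · a = b where
  G_{ij} = <φ_i, φ_j> and b_i = <f, φ_i>, with φ_0 = 1, φ_1 = x, φ_2 = x^2.
G =
  [2, 0, 2/3]
  [0, 2/3, 0]
  [2/3, 0, 2/5],
b = (-8, -6/5, -16/5).
Solving gives a_0 = -3, a_1 = -9/5, a_2 = -3, so
  g(x) = -3*x^2 - 9*x/5 - 3.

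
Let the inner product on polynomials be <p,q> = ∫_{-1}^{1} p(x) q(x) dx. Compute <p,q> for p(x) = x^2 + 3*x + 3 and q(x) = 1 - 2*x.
<p,q> = 8/3

Expand the product: p(x)·q(x) = -2*x^3 - 5*x^2 - 3*x + 3.
∫_{-1}^{1} of each monomial x^k gives [2/(k+1) if k even, 0 if k odd]. Integrating term-by-term (or equivalently evaluating the antiderivative F(x) = -x^4/2 - 5*x^3/3 - 3*x^2/2 + 3*x at the endpoints):
  F(1) − F(−1) = -2/3 − (-10/3) = 8/3.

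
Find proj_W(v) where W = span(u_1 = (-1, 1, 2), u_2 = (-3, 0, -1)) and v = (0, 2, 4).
proj_W(v) = (-2/59, 104/59, 242/59)

Set up U = [u_1 | ... | u_2] ∈ R^(3×2). The projector onto W = col(U) is P = U (U^T U)^(-1) U^T.
Compute U^T U =
  [6, 1]
  [1, 10],
and U^T v = (10, -4).
Solve U^T U · c = U^T v for the coefficients: c = (104/59, -34/59). The projection is proj_W(v) = U c.
Check: (v - proj_W(v)) · u_1 = 0  (should be 0).
Check: (v - proj_W(v)) · u_2 = 0  (should be 0).
Result: proj_W(v) = (-2/59, 104/59, 242/59).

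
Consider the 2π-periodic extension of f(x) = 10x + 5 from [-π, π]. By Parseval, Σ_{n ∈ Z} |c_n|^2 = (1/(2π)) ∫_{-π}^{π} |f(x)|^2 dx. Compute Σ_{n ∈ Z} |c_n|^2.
Σ |c_n|^2 = 100π^2/3 + 25

Expand and integrate term by term over [-π, π]:
  ∫ (10x)^2 dx = 100·(2π^3/3); ∫ 2·10·(5)·x dx = 0 (odd integrand); ∫ 5^2 dx = 25·2π.
So (1/(2π)) ∫_{-π}^{π} (10x + 5)^2 dx = 100π^2/3 + 25 = 100π^2/3 + 25.
Parseval ⇒ Σ |c_n|^2 = 100π^2/3 + 25.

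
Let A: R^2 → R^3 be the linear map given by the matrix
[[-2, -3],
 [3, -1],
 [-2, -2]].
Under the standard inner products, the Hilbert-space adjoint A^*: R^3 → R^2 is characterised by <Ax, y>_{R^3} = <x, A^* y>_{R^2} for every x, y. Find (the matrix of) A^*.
A^* = A^T =
[[-2, 3, -2],
 [-3, -1, -2]]

For real matrices with standard dot products, the defining identity <Ax, y> = <x, A^* y> gives (Ax)^T y = x^T (A^*) y, i.e. x^T A^T y = x^T (A^*) y. Since this holds for all x, y, we must have A^* = A^T. Therefore
A^* =
[[-2, 3, -2],
 [-3, -1, -2]].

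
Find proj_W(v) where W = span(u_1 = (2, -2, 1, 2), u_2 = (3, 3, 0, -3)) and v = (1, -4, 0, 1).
proj_W(v) = (4/5, -12/5, 4/5, 12/5)

Set up U = [u_1 | ... | u_2] ∈ R^(4×2). The projector onto W = col(U) is P = U (U^T U)^(-1) U^T.
Compute U^T U =
  [13, -6]
  [-6, 27],
and U^T v = (12, -12).
Solve U^T U · c = U^T v for the coefficients: c = (4/5, -4/15). The projection is proj_W(v) = U c.
Check: (v - proj_W(v)) · u_1 = 0  (should be 0).
Check: (v - proj_W(v)) · u_2 = 0  (should be 0).
Result: proj_W(v) = (4/5, -12/5, 4/5, 12/5).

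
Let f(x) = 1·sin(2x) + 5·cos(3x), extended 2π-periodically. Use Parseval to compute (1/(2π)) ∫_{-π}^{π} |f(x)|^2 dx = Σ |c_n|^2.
Σ |c_n|^2 = 13

Expand |f|^2 and use orthogonality of {sin(nx), cos(mx)} on [-π, π]:
  ∫_{-π}^{π} sin(nx)^2 dx = π, ∫ cos(mx)^2 dx = π, and cross terms integrate to 0.
So ∫_{-π}^{π} f(x)^2 dx = 1^2 · π + 5^2 · π = (1 + 25)π.
Divide by 2π: (1 + 25)/2 = 13.
By Parseval, this equals Σ |c_n|^2.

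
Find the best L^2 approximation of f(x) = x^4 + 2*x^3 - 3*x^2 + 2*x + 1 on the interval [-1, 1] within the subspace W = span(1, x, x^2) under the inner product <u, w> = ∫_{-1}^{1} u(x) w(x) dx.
g(x) = -15*x^2/7 + 16*x/5 + 32/35

The best approximation g ∈ W is the orthogonal projection of f onto W. Writing g = a_0 + a_1 x + a_2 x^2, the coefficients solve the normal equations G · a = b where
  G_{ij} = <φ_i, φ_j> and b_i = <f, φ_i>, with φ_0 = 1, φ_1 = x, φ_2 = x^2.
G =
  [2, 0, 2/3]
  [0, 2/3, 0]
  [2/3, 0, 2/5],
b = (2/5, 32/15, -26/105).
Solving gives a_0 = 32/35, a_1 = 16/5, a_2 = -15/7, so
  g(x) = -15*x^2/7 + 16*x/5 + 32/35.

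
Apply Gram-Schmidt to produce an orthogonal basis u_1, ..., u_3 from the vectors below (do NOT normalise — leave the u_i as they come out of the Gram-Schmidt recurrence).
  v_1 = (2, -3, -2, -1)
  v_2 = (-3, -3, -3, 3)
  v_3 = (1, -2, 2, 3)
Orthogonal basis:
  u_1 = (2, -3, -2, -1)
  u_2 = (-11/3, -2, -7/3, 10/3)
  u_3 = (3/2, -3/2, 5/2, 5/2)

Apply the Gram-Schmidt recurrence
  u_1 = v_1
  u_i = v_i − Σ_{j<i} ((v_i · u_j) / (u_j · u_j)) · u_j.

Step by step this gives:
  u_1 = (2, -3, -2, -1)
  u_2 = (-11/3, -2, -7/3, 10/3)
  u_3 = (3/2, -3/2, 5/2, 5/2)

Orthogonality check:
  u_2 · u_1 = 0 (should be 0)
  u_3 · u_1 = 0 (should be 0)
  u_3 · u_2 = 0 (should be 0)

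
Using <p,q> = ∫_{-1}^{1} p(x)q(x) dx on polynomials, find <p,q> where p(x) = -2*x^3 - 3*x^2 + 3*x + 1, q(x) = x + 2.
<p,q> = 6/5

Expand the product: p(x)·q(x) = -2*x^4 - 7*x^3 - 3*x^2 + 7*x + 2.
∫_{-1}^{1} of each monomial x^k gives [2/(k+1) if k even, 0 if k odd]. Integrating term-by-term (or equivalently evaluating the antiderivative F(x) = -2*x^5/5 - 7*x^4/4 - x^3 + 7*x^2/2 + 2*x at the endpoints):
  F(1) − F(−1) = 47/20 − (23/20) = 6/5.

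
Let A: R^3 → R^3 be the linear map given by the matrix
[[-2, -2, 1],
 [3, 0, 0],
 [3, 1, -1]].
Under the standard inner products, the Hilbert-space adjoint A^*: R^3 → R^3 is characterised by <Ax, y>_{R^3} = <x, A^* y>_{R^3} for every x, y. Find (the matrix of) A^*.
A^* = A^T =
[[-2, 3, 3],
 [-2, 0, 1],
 [1, 0, -1]]

For real matrices with standard dot products, the defining identity <Ax, y> = <x, A^* y> gives (Ax)^T y = x^T (A^*) y, i.e. x^T A^T y = x^T (A^*) y. Since this holds for all x, y, we must have A^* = A^T. Therefore
A^* =
[[-2, 3, 3],
 [-2, 0, 1],
 [1, 0, -1]].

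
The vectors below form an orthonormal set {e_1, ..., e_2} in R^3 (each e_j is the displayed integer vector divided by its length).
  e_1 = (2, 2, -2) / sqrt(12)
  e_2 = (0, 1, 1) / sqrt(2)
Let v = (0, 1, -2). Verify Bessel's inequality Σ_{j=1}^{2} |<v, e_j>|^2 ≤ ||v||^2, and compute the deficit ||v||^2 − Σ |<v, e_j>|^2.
Σ |<v, e_j>|^2 = 7/2; ||v||^2 = 5; deficit = 3/2

Write each e_j = u_j / sqrt(<u_j, u_j>) where u_j is the displayed integer vector. Then <v, e_j> = <v, u_j> / sqrt(<u_j, u_j>), so |<v, e_j>|^2 = <v, u_j>^2 / <u_j, u_j>.
Coefficients: <v, e_1> = 6/sqrt(12), <v, e_2> = -1/sqrt(2).
Square and sum: Σ |<v, e_j>|^2 = 7/2.
Compute ||v||^2 = v·v = 5.
Deficit = 5 − 7/2 = 3/2 ≥ 0, confirming Bessel's inequality. (The deficit equals ||v − Σ <v,e_j> e_j||^2, the squared distance from v to span{e_j}.)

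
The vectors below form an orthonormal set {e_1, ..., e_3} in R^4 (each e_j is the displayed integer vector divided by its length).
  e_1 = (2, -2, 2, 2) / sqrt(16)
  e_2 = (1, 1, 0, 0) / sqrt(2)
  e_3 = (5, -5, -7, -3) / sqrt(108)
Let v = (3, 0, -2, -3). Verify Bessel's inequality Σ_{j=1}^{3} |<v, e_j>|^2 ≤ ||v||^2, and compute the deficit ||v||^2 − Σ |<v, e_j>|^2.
Σ |<v, e_j>|^2 = 1019/54; ||v||^2 = 22; deficit = 169/54

Write each e_j = u_j / sqrt(<u_j, u_j>) where u_j is the displayed integer vector. Then <v, e_j> = <v, u_j> / sqrt(<u_j, u_j>), so |<v, e_j>|^2 = <v, u_j>^2 / <u_j, u_j>.
Coefficients: <v, e_1> = -4/sqrt(16), <v, e_2> = 3/sqrt(2), <v, e_3> = 38/sqrt(108).
Square and sum: Σ |<v, e_j>|^2 = 1019/54.
Compute ||v||^2 = v·v = 22.
Deficit = 22 − 1019/54 = 169/54 ≥ 0, confirming Bessel's inequality. (The deficit equals ||v − Σ <v,e_j> e_j||^2, the squared distance from v to span{e_j}.)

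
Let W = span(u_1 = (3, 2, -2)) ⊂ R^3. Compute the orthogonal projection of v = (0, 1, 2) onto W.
proj_W(v) = (-6/17, -4/17, 4/17)

Set up U = [u_1 | ... | u_1] ∈ R^(3×1). The projector onto W = col(U) is P = U (U^T U)^(-1) U^T.
Compute U^T U =
  [17],
and U^T v = (-2).
Solve U^T U · c = U^T v for the coefficients: c = (-2/17). The projection is proj_W(v) = U c.
Check: (v - proj_W(v)) · u_1 = 0  (should be 0).
Result: proj_W(v) = (-6/17, -4/17, 4/17).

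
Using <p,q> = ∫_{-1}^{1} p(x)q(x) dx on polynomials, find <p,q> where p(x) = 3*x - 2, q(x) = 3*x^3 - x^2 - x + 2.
<p,q> = -76/15

Expand the product: p(x)·q(x) = 9*x^4 - 9*x^3 - x^2 + 8*x - 4.
∫_{-1}^{1} of each monomial x^k gives [2/(k+1) if k even, 0 if k odd]. Integrating term-by-term (or equivalently evaluating the antiderivative F(x) = 9*x^5/5 - 9*x^4/4 - x^3/3 + 4*x^2 - 4*x at the endpoints):
  F(1) − F(−1) = -47/60 − (257/60) = -76/15.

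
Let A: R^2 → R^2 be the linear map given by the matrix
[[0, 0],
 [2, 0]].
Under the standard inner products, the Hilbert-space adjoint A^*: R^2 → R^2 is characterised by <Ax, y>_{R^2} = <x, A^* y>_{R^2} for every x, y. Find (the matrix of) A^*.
A^* = A^T =
[[0, 2],
 [0, 0]]

For real matrices with standard dot products, the defining identity <Ax, y> = <x, A^* y> gives (Ax)^T y = x^T (A^*) y, i.e. x^T A^T y = x^T (A^*) y. Since this holds for all x, y, we must have A^* = A^T. Therefore
A^* =
[[0, 2],
 [0, 0]].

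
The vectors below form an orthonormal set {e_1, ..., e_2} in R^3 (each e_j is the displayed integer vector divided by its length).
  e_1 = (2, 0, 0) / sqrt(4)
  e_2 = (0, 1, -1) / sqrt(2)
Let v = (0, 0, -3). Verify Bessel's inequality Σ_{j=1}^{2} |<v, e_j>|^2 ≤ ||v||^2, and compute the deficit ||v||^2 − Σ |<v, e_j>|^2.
Σ |<v, e_j>|^2 = 9/2; ||v||^2 = 9; deficit = 9/2

Write each e_j = u_j / sqrt(<u_j, u_j>) where u_j is the displayed integer vector. Then <v, e_j> = <v, u_j> / sqrt(<u_j, u_j>), so |<v, e_j>|^2 = <v, u_j>^2 / <u_j, u_j>.
Coefficients: <v, e_1> = 0/sqrt(4), <v, e_2> = 3/sqrt(2).
Square and sum: Σ |<v, e_j>|^2 = 9/2.
Compute ||v||^2 = v·v = 9.
Deficit = 9 − 9/2 = 9/2 ≥ 0, confirming Bessel's inequality. (The deficit equals ||v − Σ <v,e_j> e_j||^2, the squared distance from v to span{e_j}.)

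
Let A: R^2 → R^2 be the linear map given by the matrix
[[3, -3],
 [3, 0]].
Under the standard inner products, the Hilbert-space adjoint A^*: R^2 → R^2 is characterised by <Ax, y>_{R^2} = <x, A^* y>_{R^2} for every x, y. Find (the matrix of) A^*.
A^* = A^T =
[[3, 3],
 [-3, 0]]

For real matrices with standard dot products, the defining identity <Ax, y> = <x, A^* y> gives (Ax)^T y = x^T (A^*) y, i.e. x^T A^T y = x^T (A^*) y. Since this holds for all x, y, we must have A^* = A^T. Therefore
A^* =
[[3, 3],
 [-3, 0]].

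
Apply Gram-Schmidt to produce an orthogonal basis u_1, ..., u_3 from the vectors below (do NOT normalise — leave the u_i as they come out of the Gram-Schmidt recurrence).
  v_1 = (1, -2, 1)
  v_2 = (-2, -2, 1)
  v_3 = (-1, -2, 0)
Orthogonal basis:
  u_1 = (1, -2, 1)
  u_2 = (-5/2, -1, 1/2)
  u_3 = (0, -2/5, -4/5)

Apply the Gram-Schmidt recurrence
  u_1 = v_1
  u_i = v_i − Σ_{j<i} ((v_i · u_j) / (u_j · u_j)) · u_j.

Step by step this gives:
  u_1 = (1, -2, 1)
  u_2 = (-5/2, -1, 1/2)
  u_3 = (0, -2/5, -4/5)

Orthogonality check:
  u_2 · u_1 = 0 (should be 0)
  u_3 · u_1 = 0 (should be 0)
  u_3 · u_2 = 0 (should be 0)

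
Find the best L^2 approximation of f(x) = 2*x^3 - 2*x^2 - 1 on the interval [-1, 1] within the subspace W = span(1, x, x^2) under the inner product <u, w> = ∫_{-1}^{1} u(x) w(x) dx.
g(x) = -2*x^2 + 6*x/5 - 1

The best approximation g ∈ W is the orthogonal projection of f onto W. Writing g = a_0 + a_1 x + a_2 x^2, the coefficients solve the normal equations G · a = b where
  G_{ij} = <φ_i, φ_j> and b_i = <f, φ_i>, with φ_0 = 1, φ_1 = x, φ_2 = x^2.
G =
  [2, 0, 2/3]
  [0, 2/3, 0]
  [2/3, 0, 2/5],
b = (-10/3, 4/5, -22/15).
Solving gives a_0 = -1, a_1 = 6/5, a_2 = -2, so
  g(x) = -2*x^2 + 6*x/5 - 1.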